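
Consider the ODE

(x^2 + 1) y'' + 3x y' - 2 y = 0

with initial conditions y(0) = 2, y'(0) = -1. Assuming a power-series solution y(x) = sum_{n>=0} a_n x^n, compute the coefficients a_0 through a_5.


Ansatz: y(x) = sum_{n>=0} a_n x^n, so y'(x) = sum_{n>=1} n a_n x^(n-1) and y''(x) = sum_{n>=2} n(n-1) a_n x^(n-2).
Substitute into P(x) y'' + Q(x) y' + R(x) y = 0 with P(x) = x^2 + 1, Q(x) = 3x, R(x) = -2, and match powers of x.
Initial conditions: a_0 = 2, a_1 = -1.
Setting the coefficient of each power of x to zero and solving order by order (substituting the coefficients already found):
  x^0: 2 a_2 - 2 a_0 = 0  ->  2 a_2 = 2 a_0 = 4  ->  a_2 = 2
  x^1: 6 a_3 + a_1 = 0  ->  6 a_3 = -a_1 = 1  ->  a_3 = 1/6
  x^2: 12 a_4 + 6 a_2 = 0  ->  12 a_4 = -6 a_2 = -12  ->  a_4 = -1
  x^3: 20 a_5 + 13 a_3 = 0  ->  20 a_5 = -13 a_3 = -13/6  ->  a_5 = -13/120
Truncated series: y(x) = 2 - x + 2 x^2 + (1/6) x^3 - x^4 - (13/120) x^5 + O(x^6).

a_0 = 2; a_1 = -1; a_2 = 2; a_3 = 1/6; a_4 = -1; a_5 = -13/120


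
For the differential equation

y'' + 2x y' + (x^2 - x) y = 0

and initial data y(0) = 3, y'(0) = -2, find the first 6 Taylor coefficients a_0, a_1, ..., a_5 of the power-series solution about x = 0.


Ansatz: y(x) = sum_{n>=0} a_n x^n, so y'(x) = sum_{n>=1} n a_n x^(n-1) and y''(x) = sum_{n>=2} n(n-1) a_n x^(n-2).
Substitute into P(x) y'' + Q(x) y' + R(x) y = 0 with P(x) = 1, Q(x) = 2x, R(x) = x^2 - x, and match powers of x.
Initial conditions: a_0 = 3, a_1 = -2.
Setting the coefficient of each power of x to zero and solving order by order (substituting the coefficients already found):
  x^0: 2 a_2 = 0  ->  a_2 = 0
  x^1: 6 a_3 + 2 a_1 - a_0 = 0  ->  6 a_3 = -2 a_1 + a_0 = 7  ->  a_3 = 7/6
  x^2: 12 a_4 + 4 a_2 - a_1 + a_0 = 0  ->  12 a_4 = -4 a_2 + a_1 - a_0 = -5  ->  a_4 = -5/12
  x^3: 20 a_5 + 6 a_3 - a_2 + a_1 = 0  ->  20 a_5 = -6 a_3 + a_2 - a_1 = -5  ->  a_5 = -1/4
Truncated series: y(x) = 3 - 2 x + (7/6) x^3 - (5/12) x^4 - (1/4) x^5 + O(x^6).

a_0 = 3; a_1 = -2; a_2 = 0; a_3 = 7/6; a_4 = -5/12; a_5 = -1/4


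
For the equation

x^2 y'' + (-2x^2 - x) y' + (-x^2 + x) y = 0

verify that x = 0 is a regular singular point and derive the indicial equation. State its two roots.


Divide by x^2 to reach normal form y'' + P_1(x) y' + P_2(x) y = 0 with P_1(x) = -2 - 1/x and P_2(x) = -1 + 1/x.
x = 0 is a singular point because the y'-coefficient -2 - 1/x has a pole at x = 0 and the y-coefficient -1 + 1/x has a pole at x = 0.
It is a regular singular point because x P_1(x) = p(x) = -2x - 1 and x^2 P_2(x) = q(x) = -x^2 + x are polynomials, hence analytic at x = 0.
p(0) = -1,  q(0) = 0.
Indicial equation: r(r-1) + p(0) r + q(0) = 0, i.e. r^2 + (p(0) - 1) r + q(0) = 0, i.e. r^2 - 2 r = 0.
Discriminant: (-2)^2 - 4(0) = 4, so r = (2 ± 2)/2.
Solving: r_1 = 2, r_2 = 0.

indicial: r^2 - 2 r = 0; roots r_1 = 2, r_2 = 0


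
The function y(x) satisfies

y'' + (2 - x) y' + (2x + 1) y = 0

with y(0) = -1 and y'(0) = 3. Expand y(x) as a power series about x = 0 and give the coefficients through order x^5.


Ansatz: y(x) = sum_{n>=0} a_n x^n, so y'(x) = sum_{n>=1} n a_n x^(n-1) and y''(x) = sum_{n>=2} n(n-1) a_n x^(n-2).
Substitute into P(x) y'' + Q(x) y' + R(x) y = 0 with P(x) = 1, Q(x) = 2 - x, R(x) = 2x + 1, and match powers of x.
Initial conditions: a_0 = -1, a_1 = 3.
Setting the coefficient of each power of x to zero and solving order by order (substituting the coefficients already found):
  x^0: 2 a_2 + 2 a_1 + a_0 = 0  ->  2 a_2 = -2 a_1 - a_0 = -5  ->  a_2 = -5/2
  x^1: 6 a_3 + 4 a_2 + 2 a_0 = 0  ->  6 a_3 = -4 a_2 - 2 a_0 = 12  ->  a_3 = 2
  x^2: 12 a_4 + 6 a_3 - a_2 + 2 a_1 = 0  ->  12 a_4 = -6 a_3 + a_2 - 2 a_1 = -41/2  ->  a_4 = -41/24
  x^3: 20 a_5 + 8 a_4 - 2 a_3 + 2 a_2 = 0  ->  20 a_5 = -8 a_4 + 2 a_3 - 2 a_2 = 68/3  ->  a_5 = 17/15
Truncated series: y(x) = -1 + 3 x - (5/2) x^2 + 2 x^3 - (41/24) x^4 + (17/15) x^5 + O(x^6).

a_0 = -1; a_1 = 3; a_2 = -5/2; a_3 = 2; a_4 = -41/24; a_5 = 17/15


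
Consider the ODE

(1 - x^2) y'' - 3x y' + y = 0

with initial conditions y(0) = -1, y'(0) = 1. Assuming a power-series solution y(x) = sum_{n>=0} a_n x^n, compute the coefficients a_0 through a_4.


Ansatz: y(x) = sum_{n>=0} a_n x^n, so y'(x) = sum_{n>=1} n a_n x^(n-1) and y''(x) = sum_{n>=2} n(n-1) a_n x^(n-2).
Substitute into P(x) y'' + Q(x) y' + R(x) y = 0 with P(x) = 1 - x^2, Q(x) = -3x, R(x) = 1, and match powers of x.
Initial conditions: a_0 = -1, a_1 = 1.
Setting the coefficient of each power of x to zero and solving order by order (substituting the coefficients already found):
  x^0: 2 a_2 + a_0 = 0  ->  2 a_2 = -a_0 = 1  ->  a_2 = 1/2
  x^1: 6 a_3 - 2 a_1 = 0  ->  6 a_3 = 2 a_1 = 2  ->  a_3 = 1/3
  x^2: 12 a_4 - 7 a_2 = 0  ->  12 a_4 = 7 a_2 = 7/2  ->  a_4 = 7/24
Truncated series: y(x) = -1 + x + (1/2) x^2 + (1/3) x^3 + (7/24) x^4 + O(x^5).

a_0 = -1; a_1 = 1; a_2 = 1/2; a_3 = 1/3; a_4 = 7/24


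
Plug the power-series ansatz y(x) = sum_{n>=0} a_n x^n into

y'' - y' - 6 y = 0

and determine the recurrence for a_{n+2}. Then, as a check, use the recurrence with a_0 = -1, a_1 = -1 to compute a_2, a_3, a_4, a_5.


Substitute y = sum_n a_n x^n.
y''(x) has coefficient (n+2)(n+1) a_{n+2} at x^n;
-y'(x) has coefficient -(n+1) a_{n+1} at x^n;
-6 y(x) has coefficient -6 a_n at x^n.
Matching x^n: (n+2)(n+1) a_{n+2} - (n+1) a_{n+1} - 6 a_n = 0.
Thus a_{n+2} = [(n+1) a_{n+1} + 6 a_n] / ((n+1)(n+2)).

Check with a_0 = -1, a_1 = -1 (apply the recurrence for n = 0, 1, 2, 3): a_0 = -1, a_1 = -1, a_2 = -7/2, a_3 = -13/6, a_4 = -55/24, a_5 = -133/120.

a_(n+2) = [(n+1) a_(n+1) + 6 a_n] / ((n+1)(n+2)); check: a_0 = -1, a_1 = -1, a_2 = -7/2, a_3 = -13/6, a_4 = -55/24, a_5 = -133/120


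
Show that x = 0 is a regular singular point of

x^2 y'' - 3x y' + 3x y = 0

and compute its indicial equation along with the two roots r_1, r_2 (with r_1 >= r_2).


Divide by x^2 to reach normal form y'' + P_1(x) y' + P_2(x) y = 0 with P_1(x) = -3/x and P_2(x) = 3/x.
x = 0 is a singular point because the y'-coefficient -3/x has a pole at x = 0 and the y-coefficient 3/x has a pole at x = 0.
It is a regular singular point because x P_1(x) = p(x) = -3 and x^2 P_2(x) = q(x) = 3x are polynomials, hence analytic at x = 0.
p(0) = -3,  q(0) = 0.
Indicial equation: r(r-1) + p(0) r + q(0) = 0, i.e. r^2 + (p(0) - 1) r + q(0) = 0, i.e. r^2 - 4 r = 0.
Discriminant: (-4)^2 - 4(0) = 16, so r = (4 ± 4)/2.
Solving: r_1 = 4, r_2 = 0.

indicial: r^2 - 4 r = 0; roots r_1 = 4, r_2 = 0


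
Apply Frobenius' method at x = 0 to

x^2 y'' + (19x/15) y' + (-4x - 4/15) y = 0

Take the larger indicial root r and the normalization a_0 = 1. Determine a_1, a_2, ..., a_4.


Write in Frobenius form y'' + (p(x)/x) y' + (q(x)/x^2) y = 0:
  p(x) = 19/15,  q(x) = -4x - 4/15.
Indicial equation: r(r-1) + (19/15) r + (-4/15) = 0 -> roots r_1 = 2/5, r_2 = -2/3.
Take r = r_1 = 2/5. Let y(x) = x^r sum_{n>=0} a_n x^n with a_0 = 1.
Substitute y = x^r sum a_n x^n and match x^{r+n}. The recurrence is
  D(n) a_n - 4 a_{n-1} = 0,  where D(n) = (r+n)(r+n-1) + (19/15)(r+n) + (-4/15).
  a_n = 4 / D(n) * a_{n-1}.
Since the indicial polynomial factors as (r - r_1)(r - r_2), D(n) = (r_1 + n - r_1)(r_1 + n - r_2) = n(n + 16/15).
Evaluating step by step (a_0 = 1):
  n = 1: D(1) = 1(1 + 16/15) = 31/15; numerator = 4(1) = 4; a_1 = (4)/(31/15) = 60/31
  n = 2: D(2) = 2(2 + 16/15) = 92/15; numerator = 4(60/31) = 240/31; a_2 = (240/31)/(92/15) = 900/713
  n = 3: D(3) = 3(3 + 16/15) = 61/5; numerator = 4(900/713) = 3600/713; a_3 = (3600/713)/(61/5) = 18000/43493
  n = 4: D(4) = 4(4 + 16/15) = 304/15; numerator = 4(18000/43493) = 72000/43493; a_4 = (72000/43493)/(304/15) = 67500/826367

r = 2/5; a_0 = 1; a_1 = 60/31; a_2 = 900/713; a_3 = 18000/43493; a_4 = 67500/826367


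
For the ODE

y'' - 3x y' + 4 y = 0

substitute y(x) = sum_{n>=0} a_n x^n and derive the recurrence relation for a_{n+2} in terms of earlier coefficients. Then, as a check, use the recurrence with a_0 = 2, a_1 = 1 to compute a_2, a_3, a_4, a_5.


Substitute y = sum_n a_n x^n.
y''(x) has coefficient (n+2)(n+1) a_{n+2} at x^n;
-3 x y'(x) has coefficient -3 n a_n at x^n (shift);
4 y(x) has coefficient 4 a_n at x^n.
Matching x^n: (n+2)(n+1) a_{n+2} + (-3n + 4) a_n = 0.
Thus a_{n+2} = (3n - 4) / ((n+1)(n+2)) * a_n.

Check with a_0 = 2, a_1 = 1 (apply the recurrence for n = 0, 1, 2, 3): a_0 = 2, a_1 = 1, a_2 = -4, a_3 = -1/6, a_4 = -2/3, a_5 = -1/24.

a_(n+2) = (3n - 4) / ((n+1)(n+2)) * a_n; check: a_0 = 2, a_1 = 1, a_2 = -4, a_3 = -1/6, a_4 = -2/3, a_5 = -1/24


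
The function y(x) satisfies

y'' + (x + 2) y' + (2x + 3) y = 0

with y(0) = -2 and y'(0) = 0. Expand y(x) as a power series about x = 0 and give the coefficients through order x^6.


Ansatz: y(x) = sum_{n>=0} a_n x^n, so y'(x) = sum_{n>=1} n a_n x^(n-1) and y''(x) = sum_{n>=2} n(n-1) a_n x^(n-2).
Substitute into P(x) y'' + Q(x) y' + R(x) y = 0 with P(x) = 1, Q(x) = x + 2, R(x) = 2x + 3, and match powers of x.
Initial conditions: a_0 = -2, a_1 = 0.
Setting the coefficient of each power of x to zero and solving order by order (substituting the coefficients already found):
  x^0: 2 a_2 + 2 a_1 + 3 a_0 = 0  ->  2 a_2 = -2 a_1 - 3 a_0 = 6  ->  a_2 = 3
  x^1: 6 a_3 + 4 a_2 + 4 a_1 + 2 a_0 = 0  ->  6 a_3 = -4 a_2 - 4 a_1 - 2 a_0 = -8  ->  a_3 = -4/3
  x^2: 12 a_4 + 6 a_3 + 5 a_2 + 2 a_1 = 0  ->  12 a_4 = -6 a_3 - 5 a_2 - 2 a_1 = -7  ->  a_4 = -7/12
  x^3: 20 a_5 + 8 a_4 + 6 a_3 + 2 a_2 = 0  ->  20 a_5 = -8 a_4 - 6 a_3 - 2 a_2 = 20/3  ->  a_5 = 1/3
  x^4: 30 a_6 + 10 a_5 + 7 a_4 + 2 a_3 = 0  ->  30 a_6 = -10 a_5 - 7 a_4 - 2 a_3 = 41/12  ->  a_6 = 41/360
Truncated series: y(x) = -2 + 3 x^2 - (4/3) x^3 - (7/12) x^4 + (1/3) x^5 + (41/360) x^6 + O(x^7).

a_0 = -2; a_1 = 0; a_2 = 3; a_3 = -4/3; a_4 = -7/12; a_5 = 1/3; a_6 = 41/360


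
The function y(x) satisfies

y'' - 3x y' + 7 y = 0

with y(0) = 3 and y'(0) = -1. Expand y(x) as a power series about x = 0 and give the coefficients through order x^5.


Ansatz: y(x) = sum_{n>=0} a_n x^n, so y'(x) = sum_{n>=1} n a_n x^(n-1) and y''(x) = sum_{n>=2} n(n-1) a_n x^(n-2).
Substitute into P(x) y'' + Q(x) y' + R(x) y = 0 with P(x) = 1, Q(x) = -3x, R(x) = 7, and match powers of x.
Initial conditions: a_0 = 3, a_1 = -1.
Setting the coefficient of each power of x to zero and solving order by order (substituting the coefficients already found):
  x^0: 2 a_2 + 7 a_0 = 0  ->  2 a_2 = -7 a_0 = -21  ->  a_2 = -21/2
  x^1: 6 a_3 + 4 a_1 = 0  ->  6 a_3 = -4 a_1 = 4  ->  a_3 = 2/3
  x^2: 12 a_4 + a_2 = 0  ->  12 a_4 = -a_2 = 21/2  ->  a_4 = 7/8
  x^3: 20 a_5 - 2 a_3 = 0  ->  20 a_5 = 2 a_3 = 4/3  ->  a_5 = 1/15
Truncated series: y(x) = 3 - x - (21/2) x^2 + (2/3) x^3 + (7/8) x^4 + (1/15) x^5 + O(x^6).

a_0 = 3; a_1 = -1; a_2 = -21/2; a_3 = 2/3; a_4 = 7/8; a_5 = 1/15


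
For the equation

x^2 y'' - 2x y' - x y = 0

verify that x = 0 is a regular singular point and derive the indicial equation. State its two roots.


Divide by x^2 to reach normal form y'' + P_1(x) y' + P_2(x) y = 0 with P_1(x) = -2/x and P_2(x) = -1/x.
x = 0 is a singular point because the y'-coefficient -2/x has a pole at x = 0 and the y-coefficient -1/x has a pole at x = 0.
It is a regular singular point because x P_1(x) = p(x) = -2 and x^2 P_2(x) = q(x) = -x are polynomials, hence analytic at x = 0.
p(0) = -2,  q(0) = 0.
Indicial equation: r(r-1) + p(0) r + q(0) = 0, i.e. r^2 + (p(0) - 1) r + q(0) = 0, i.e. r^2 - 3 r = 0.
Discriminant: (-3)^2 - 4(0) = 9, so r = (3 ± 3)/2.
Solving: r_1 = 3, r_2 = 0.

indicial: r^2 - 3 r = 0; roots r_1 = 3, r_2 = 0


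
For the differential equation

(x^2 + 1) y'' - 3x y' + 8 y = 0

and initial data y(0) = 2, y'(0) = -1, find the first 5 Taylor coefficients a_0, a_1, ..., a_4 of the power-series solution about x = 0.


Ansatz: y(x) = sum_{n>=0} a_n x^n, so y'(x) = sum_{n>=1} n a_n x^(n-1) and y''(x) = sum_{n>=2} n(n-1) a_n x^(n-2).
Substitute into P(x) y'' + Q(x) y' + R(x) y = 0 with P(x) = x^2 + 1, Q(x) = -3x, R(x) = 8, and match powers of x.
Initial conditions: a_0 = 2, a_1 = -1.
Setting the coefficient of each power of x to zero and solving order by order (substituting the coefficients already found):
  x^0: 2 a_2 + 8 a_0 = 0  ->  2 a_2 = -8 a_0 = -16  ->  a_2 = -8
  x^1: 6 a_3 + 5 a_1 = 0  ->  6 a_3 = -5 a_1 = 5  ->  a_3 = 5/6
  x^2: 12 a_4 + 4 a_2 = 0  ->  12 a_4 = -4 a_2 = 32  ->  a_4 = 8/3
Truncated series: y(x) = 2 - x - 8 x^2 + (5/6) x^3 + (8/3) x^4 + O(x^5).

a_0 = 2; a_1 = -1; a_2 = -8; a_3 = 5/6; a_4 = 8/3


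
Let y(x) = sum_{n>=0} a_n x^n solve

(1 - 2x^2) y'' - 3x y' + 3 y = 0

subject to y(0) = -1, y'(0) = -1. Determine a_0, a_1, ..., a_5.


Ansatz: y(x) = sum_{n>=0} a_n x^n, so y'(x) = sum_{n>=1} n a_n x^(n-1) and y''(x) = sum_{n>=2} n(n-1) a_n x^(n-2).
Substitute into P(x) y'' + Q(x) y' + R(x) y = 0 with P(x) = 1 - 2x^2, Q(x) = -3x, R(x) = 3, and match powers of x.
Initial conditions: a_0 = -1, a_1 = -1.
Setting the coefficient of each power of x to zero and solving order by order (substituting the coefficients already found):
  x^0: 2 a_2 + 3 a_0 = 0  ->  2 a_2 = -3 a_0 = 3  ->  a_2 = 3/2
  x^1: 6 a_3 = 0  ->  a_3 = 0
  x^2: 12 a_4 - 7 a_2 = 0  ->  12 a_4 = 7 a_2 = 21/2  ->  a_4 = 7/8
  x^3: 20 a_5 - 18 a_3 = 0  ->  20 a_5 = 18 a_3 = 0  ->  a_5 = 0
Truncated series: y(x) = -1 - x + (3/2) x^2 + (7/8) x^4 + O(x^6).

a_0 = -1; a_1 = -1; a_2 = 3/2; a_3 = 0; a_4 = 7/8; a_5 = 0


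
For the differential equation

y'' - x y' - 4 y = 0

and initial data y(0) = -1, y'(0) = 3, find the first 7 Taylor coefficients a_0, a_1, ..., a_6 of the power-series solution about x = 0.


Ansatz: y(x) = sum_{n>=0} a_n x^n, so y'(x) = sum_{n>=1} n a_n x^(n-1) and y''(x) = sum_{n>=2} n(n-1) a_n x^(n-2).
Substitute into P(x) y'' + Q(x) y' + R(x) y = 0 with P(x) = 1, Q(x) = -x, R(x) = -4, and match powers of x.
Initial conditions: a_0 = -1, a_1 = 3.
Setting the coefficient of each power of x to zero and solving order by order (substituting the coefficients already found):
  x^0: 2 a_2 - 4 a_0 = 0  ->  2 a_2 = 4 a_0 = -4  ->  a_2 = -2
  x^1: 6 a_3 - 5 a_1 = 0  ->  6 a_3 = 5 a_1 = 15  ->  a_3 = 5/2
  x^2: 12 a_4 - 6 a_2 = 0  ->  12 a_4 = 6 a_2 = -12  ->  a_4 = -1
  x^3: 20 a_5 - 7 a_3 = 0  ->  20 a_5 = 7 a_3 = 35/2  ->  a_5 = 7/8
  x^4: 30 a_6 - 8 a_4 = 0  ->  30 a_6 = 8 a_4 = -8  ->  a_6 = -4/15
Truncated series: y(x) = -1 + 3 x - 2 x^2 + (5/2) x^3 - x^4 + (7/8) x^5 - (4/15) x^6 + O(x^7).

a_0 = -1; a_1 = 3; a_2 = -2; a_3 = 5/2; a_4 = -1; a_5 = 7/8; a_6 = -4/15


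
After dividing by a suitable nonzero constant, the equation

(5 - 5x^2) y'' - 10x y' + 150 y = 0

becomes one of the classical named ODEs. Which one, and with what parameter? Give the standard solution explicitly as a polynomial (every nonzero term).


All three coefficients share the factor 5; dividing through by 5 gives  (1 - x^2) y'' - 2x y' + 30 y = 0.
This matches the Legendre equation (1 - x^2) y'' - 2x y' + n(n+1) y = 0 (note the -2x y' term) with n(n+1) = 30, so n = 5; the polynomial solution is P_5(x).
With y = sum_k a_k x^k, matching x^k gives (k+2)(k+1) a_{k+2} = [k(k+1) - n(n+1)] a_k = (k - 5)(k + 6) a_k. The right side vanishes at k = 5, so the series with the parity of 5 terminates at degree 5.
Standard normalization (P_n(1) = 1): leading coefficient (2n)!/(2^n (n!)^2) = 3628800/(32*14400) = 63/8, so a_5 = 63/8. Work downward with a_k = (k+1)(k+2) a_{k+2} / ((k - 5)(k + 6)):
  a_3 = (4)(5)(63/8) / ((3 - 5)(3 + 6)) = (315/2)/(-18) = -35/4
  a_1 = (2)(3)(-35/4) / ((1 - 5)(1 + 6)) = (-105/2)/(-28) = 15/8
Hence P_5(x) = 63 x^5/8 - 35 x^3/4 + 15 x/8.

P_5(x); series = 63 x^5/8 - 35 x^3/4 + 15 x/8


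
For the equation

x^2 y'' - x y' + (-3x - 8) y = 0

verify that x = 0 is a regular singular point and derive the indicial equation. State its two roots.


Divide by x^2 to reach normal form y'' + P_1(x) y' + P_2(x) y = 0 with P_1(x) = -1/x and P_2(x) = -3/x - 8/x^2.
x = 0 is a singular point because the y'-coefficient -1/x has a pole at x = 0 and the y-coefficient -3/x - 8/x^2 has a pole at x = 0.
It is a regular singular point because x P_1(x) = p(x) = -1 and x^2 P_2(x) = q(x) = -3x - 8 are polynomials, hence analytic at x = 0.
p(0) = -1,  q(0) = -8.
Indicial equation: r(r-1) + p(0) r + q(0) = 0, i.e. r^2 + (p(0) - 1) r + q(0) = 0, i.e. r^2 - 2 r - 8 = 0.
Discriminant: (-2)^2 - 4(-8) = 36, so r = (2 ± 6)/2.
Solving: r_1 = 4, r_2 = -2.

indicial: r^2 - 2 r - 8 = 0; roots r_1 = 4, r_2 = -2


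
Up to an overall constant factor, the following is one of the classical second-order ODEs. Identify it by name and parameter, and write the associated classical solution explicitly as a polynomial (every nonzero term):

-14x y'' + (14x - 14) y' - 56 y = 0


All three coefficients share the factor -14; dividing through by -14 gives  x y'' + (1 - x) y' + 4 y = 0.
This matches the Laguerre equation x y'' + (1 - x) y' + n y = 0 with n = 4; the polynomial solution is L_4(x).
With y = sum_k a_k x^k, matching x^k gives (k+1)k a_{k+1} + (k+1) a_{k+1} - k a_k + n a_k = 0, i.e. (k+1)^2 a_{k+1} = (k - n) a_k = (k - 4) a_k. The right side vanishes at k = 4, so the series terminates at degree 4.
Standard normalization L_n(0) = 1 gives a_0 = 1. Work upward with a_{k+1} = (k - 4) a_k / (k+1)^2:
  a_1 = (0 - 4)(1) / 1^2 = -4/1 = -4
  a_2 = (1 - 4)(-4) / 2^2 = 12/4 = 3
  a_3 = (2 - 4)(3) / 3^2 = -6/9 = -2/3
  a_4 = (3 - 4)(-2/3) / 4^2 = (2/3)/16 = 1/24
Hence L_4(x) = x^4/24 - 2 x^3/3 + 3 x^2 - 4 x + 1.

L_4(x); series = x^4/24 - 2 x^3/3 + 3 x^2 - 4 x + 1


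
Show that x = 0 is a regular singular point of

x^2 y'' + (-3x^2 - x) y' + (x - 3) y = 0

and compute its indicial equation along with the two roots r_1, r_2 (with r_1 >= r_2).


Divide by x^2 to reach normal form y'' + P_1(x) y' + P_2(x) y = 0 with P_1(x) = -3 - 1/x and P_2(x) = 1/x - 3/x^2.
x = 0 is a singular point because the y'-coefficient -3 - 1/x has a pole at x = 0 and the y-coefficient 1/x - 3/x^2 has a pole at x = 0.
It is a regular singular point because x P_1(x) = p(x) = -3x - 1 and x^2 P_2(x) = q(x) = x - 3 are polynomials, hence analytic at x = 0.
p(0) = -1,  q(0) = -3.
Indicial equation: r(r-1) + p(0) r + q(0) = 0, i.e. r^2 + (p(0) - 1) r + q(0) = 0, i.e. r^2 - 2 r - 3 = 0.
Discriminant: (-2)^2 - 4(-3) = 16, so r = (2 ± 4)/2.
Solving: r_1 = 3, r_2 = -1.

indicial: r^2 - 2 r - 3 = 0; roots r_1 = 3, r_2 = -1


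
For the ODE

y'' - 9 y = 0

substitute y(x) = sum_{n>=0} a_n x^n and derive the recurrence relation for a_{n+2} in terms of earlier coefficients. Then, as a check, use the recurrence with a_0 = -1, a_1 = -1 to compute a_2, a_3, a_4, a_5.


Substitute y = sum_n a_n x^n into y'' + (const) y = 0.
y''(x) = sum_{n>=0} (n+2)(n+1) a_{n+2} x^n.
The ODE becomes sum_n [(n+2)(n+1) a_{n+2} - 9 a_n] x^n = 0.
Setting each coefficient to zero gives the recurrence:
  (n+2)(n+1) a_{n+2} - 9 a_n = 0,
  a_{n+2} = 9 / ((n+1)(n+2)) a_n.

Check with a_0 = -1, a_1 = -1 (apply the recurrence for n = 0, 1, 2, 3): a_0 = -1, a_1 = -1, a_2 = -9/2, a_3 = -3/2, a_4 = -27/8, a_5 = -27/40.

a_{n+2} = 9/((n+1)(n+2)) * a_n; check: a_0 = -1, a_1 = -1, a_2 = -9/2, a_3 = -3/2, a_4 = -27/8, a_5 = -27/40


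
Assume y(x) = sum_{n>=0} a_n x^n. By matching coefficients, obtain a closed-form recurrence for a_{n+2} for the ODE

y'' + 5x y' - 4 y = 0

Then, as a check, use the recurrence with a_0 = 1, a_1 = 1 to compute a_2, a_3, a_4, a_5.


Substitute y = sum_n a_n x^n.
y''(x) has coefficient (n+2)(n+1) a_{n+2} at x^n;
5 x y'(x) has coefficient 5 n a_n at x^n (shift);
-4 y(x) has coefficient -4 a_n at x^n.
Matching x^n: (n+2)(n+1) a_{n+2} + (5n - 4) a_n = 0.
Thus a_{n+2} = (-5n + 4) / ((n+1)(n+2)) * a_n.

Check with a_0 = 1, a_1 = 1 (apply the recurrence for n = 0, 1, 2, 3): a_0 = 1, a_1 = 1, a_2 = 2, a_3 = -1/6, a_4 = -1, a_5 = 11/120.

a_(n+2) = (-5n + 4) / ((n+1)(n+2)) * a_n; check: a_0 = 1, a_1 = 1, a_2 = 2, a_3 = -1/6, a_4 = -1, a_5 = 11/120


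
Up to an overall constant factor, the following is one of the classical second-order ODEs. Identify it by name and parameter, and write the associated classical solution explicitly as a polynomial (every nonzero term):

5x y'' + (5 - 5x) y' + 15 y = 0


All three coefficients share the factor 5; dividing through by 5 gives  x y'' + (1 - x) y' + 3 y = 0.
This matches the Laguerre equation x y'' + (1 - x) y' + n y = 0 with n = 3; the polynomial solution is L_3(x).
With y = sum_k a_k x^k, matching x^k gives (k+1)k a_{k+1} + (k+1) a_{k+1} - k a_k + n a_k = 0, i.e. (k+1)^2 a_{k+1} = (k - n) a_k = (k - 3) a_k. The right side vanishes at k = 3, so the series terminates at degree 3.
Standard normalization L_n(0) = 1 gives a_0 = 1. Work upward with a_{k+1} = (k - 3) a_k / (k+1)^2:
  a_1 = (0 - 3)(1) / 1^2 = -3/1 = -3
  a_2 = (1 - 3)(-3) / 2^2 = 6/4 = 3/2
  a_3 = (2 - 3)(3/2) / 3^2 = (-3/2)/9 = -1/6
Hence L_3(x) = -x^3/6 + 3 x^2/2 - 3 x + 1.

L_3(x); series = -x^3/6 + 3 x^2/2 - 3 x + 1


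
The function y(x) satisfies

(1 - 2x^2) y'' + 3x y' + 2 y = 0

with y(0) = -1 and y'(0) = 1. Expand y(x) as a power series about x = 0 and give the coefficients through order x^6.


Ansatz: y(x) = sum_{n>=0} a_n x^n, so y'(x) = sum_{n>=1} n a_n x^(n-1) and y''(x) = sum_{n>=2} n(n-1) a_n x^(n-2).
Substitute into P(x) y'' + Q(x) y' + R(x) y = 0 with P(x) = 1 - 2x^2, Q(x) = 3x, R(x) = 2, and match powers of x.
Initial conditions: a_0 = -1, a_1 = 1.
Setting the coefficient of each power of x to zero and solving order by order (substituting the coefficients already found):
  x^0: 2 a_2 + 2 a_0 = 0  ->  2 a_2 = -2 a_0 = 2  ->  a_2 = 1
  x^1: 6 a_3 + 5 a_1 = 0  ->  6 a_3 = -5 a_1 = -5  ->  a_3 = -5/6
  x^2: 12 a_4 + 4 a_2 = 0  ->  12 a_4 = -4 a_2 = -4  ->  a_4 = -1/3
  x^3: 20 a_5 - a_3 = 0  ->  20 a_5 = a_3 = -5/6  ->  a_5 = -1/24
  x^4: 30 a_6 - 10 a_4 = 0  ->  30 a_6 = 10 a_4 = -10/3  ->  a_6 = -1/9
Truncated series: y(x) = -1 + x + x^2 - (5/6) x^3 - (1/3) x^4 - (1/24) x^5 - (1/9) x^6 + O(x^7).

a_0 = -1; a_1 = 1; a_2 = 1; a_3 = -5/6; a_4 = -1/3; a_5 = -1/24; a_6 = -1/9


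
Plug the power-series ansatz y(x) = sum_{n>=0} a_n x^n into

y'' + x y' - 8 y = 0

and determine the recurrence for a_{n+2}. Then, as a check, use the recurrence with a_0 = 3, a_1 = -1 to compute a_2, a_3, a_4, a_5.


Substitute y = sum_n a_n x^n.
y''(x) has coefficient (n+2)(n+1) a_{n+2} at x^n;
x y'(x) has coefficient n a_n at x^n (shift);
-8 y(x) has coefficient -8 a_n at x^n.
Matching x^n: (n+2)(n+1) a_{n+2} + (n - 8) a_n = 0.
Thus a_{n+2} = (-n + 8) / ((n+1)(n+2)) * a_n.

Check with a_0 = 3, a_1 = -1 (apply the recurrence for n = 0, 1, 2, 3): a_0 = 3, a_1 = -1, a_2 = 12, a_3 = -7/6, a_4 = 6, a_5 = -7/24.

a_(n+2) = (-n + 8) / ((n+1)(n+2)) * a_n; check: a_0 = 3, a_1 = -1, a_2 = 12, a_3 = -7/6, a_4 = 6, a_5 = -7/24


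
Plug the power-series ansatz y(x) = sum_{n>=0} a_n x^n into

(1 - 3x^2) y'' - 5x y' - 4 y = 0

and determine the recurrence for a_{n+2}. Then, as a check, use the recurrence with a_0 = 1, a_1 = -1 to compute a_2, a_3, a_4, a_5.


Substitute y = sum_n a_n x^n.
(1 - 3 x^2) y'' contributes (n+2)(n+1) a_{n+2} - 3 n(n-1) a_n at x^n.
-5 x y'(x) contributes -5 n a_n at x^n.
-4 y(x) contributes -4 a_n at x^n.
Matching x^n: (n+2)(n+1) a_{n+2} + (-3 n(n-1) - 5 n - 4) a_n = 0.
Thus a_{n+2} = (3 n(n-1) + 5 n + 4) / ((n+1)(n+2)) * a_n.

Check with a_0 = 1, a_1 = -1 (apply the recurrence for n = 0, 1, 2, 3): a_0 = 1, a_1 = -1, a_2 = 2, a_3 = -3/2, a_4 = 10/3, a_5 = -111/40.

a_(n+2) = (3 n(n-1) + 5 n + 4) / ((n+1)(n+2)) * a_n; check: a_0 = 1, a_1 = -1, a_2 = 2, a_3 = -3/2, a_4 = 10/3, a_5 = -111/40


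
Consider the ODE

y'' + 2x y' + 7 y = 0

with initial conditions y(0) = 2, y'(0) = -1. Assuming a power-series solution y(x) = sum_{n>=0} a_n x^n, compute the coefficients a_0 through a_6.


Ansatz: y(x) = sum_{n>=0} a_n x^n, so y'(x) = sum_{n>=1} n a_n x^(n-1) and y''(x) = sum_{n>=2} n(n-1) a_n x^(n-2).
Substitute into P(x) y'' + Q(x) y' + R(x) y = 0 with P(x) = 1, Q(x) = 2x, R(x) = 7, and match powers of x.
Initial conditions: a_0 = 2, a_1 = -1.
Setting the coefficient of each power of x to zero and solving order by order (substituting the coefficients already found):
  x^0: 2 a_2 + 7 a_0 = 0  ->  2 a_2 = -7 a_0 = -14  ->  a_2 = -7
  x^1: 6 a_3 + 9 a_1 = 0  ->  6 a_3 = -9 a_1 = 9  ->  a_3 = 3/2
  x^2: 12 a_4 + 11 a_2 = 0  ->  12 a_4 = -11 a_2 = 77  ->  a_4 = 77/12
  x^3: 20 a_5 + 13 a_3 = 0  ->  20 a_5 = -13 a_3 = -39/2  ->  a_5 = -39/40
  x^4: 30 a_6 + 15 a_4 = 0  ->  30 a_6 = -15 a_4 = -385/4  ->  a_6 = -77/24
Truncated series: y(x) = 2 - x - 7 x^2 + (3/2) x^3 + (77/12) x^4 - (39/40) x^5 - (77/24) x^6 + O(x^7).

a_0 = 2; a_1 = -1; a_2 = -7; a_3 = 3/2; a_4 = 77/12; a_5 = -39/40; a_6 = -77/24


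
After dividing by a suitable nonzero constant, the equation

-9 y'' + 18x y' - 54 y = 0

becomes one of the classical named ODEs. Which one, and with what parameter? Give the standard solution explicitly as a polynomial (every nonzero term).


All three coefficients share the factor -9; dividing through by -9 gives  y'' - 2x y' + 6 y = 0.
This matches the Hermite equation y'' - 2x y' + 2n y = 0 with 2n = 6, so n = 3; the polynomial solution is H_3(x).
With y = sum_k a_k x^k, matching x^k gives (k+2)(k+1) a_{k+2} = 2(k - n) a_k = 2(k - 3) a_k. The right side vanishes at k = 3, so the series with the parity of 3 terminates at degree 3.
Standard normalization: leading coefficient of H_n is 2^n, so a_3 = 2^3 = 8. Work downward with a_k = (k+1)(k+2) a_{k+2} / (2(k - n)):
  a_1 = (2)(3)(8) / (2(1 - 3)) = 48/(-4) = -12
Hence H_3(x) = 8 x^3 - 12 x.

H_3(x); series = 8 x^3 - 12 x


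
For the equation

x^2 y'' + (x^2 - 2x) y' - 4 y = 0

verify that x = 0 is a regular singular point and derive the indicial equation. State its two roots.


Divide by x^2 to reach normal form y'' + P_1(x) y' + P_2(x) y = 0 with P_1(x) = 1 - 2/x and P_2(x) = -4/x^2.
x = 0 is a singular point because the y'-coefficient 1 - 2/x has a pole at x = 0 and the y-coefficient -4/x^2 has a pole at x = 0.
It is a regular singular point because x P_1(x) = p(x) = x - 2 and x^2 P_2(x) = q(x) = -4 are polynomials, hence analytic at x = 0.
p(0) = -2,  q(0) = -4.
Indicial equation: r(r-1) + p(0) r + q(0) = 0, i.e. r^2 + (p(0) - 1) r + q(0) = 0, i.e. r^2 - 3 r - 4 = 0.
Discriminant: (-3)^2 - 4(-4) = 25, so r = (3 ± 5)/2.
Solving: r_1 = 4, r_2 = -1.

indicial: r^2 - 3 r - 4 = 0; roots r_1 = 4, r_2 = -1


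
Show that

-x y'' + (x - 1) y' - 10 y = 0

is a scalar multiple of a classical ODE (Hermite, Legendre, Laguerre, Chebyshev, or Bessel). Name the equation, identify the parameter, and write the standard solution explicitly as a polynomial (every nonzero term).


All three coefficients share the factor -1; dividing through by -1 gives  x y'' + (1 - x) y' + 10 y = 0.
This matches the Laguerre equation x y'' + (1 - x) y' + n y = 0 with n = 10; the polynomial solution is L_10(x).
With y = sum_k a_k x^k, matching x^k gives (k+1)k a_{k+1} + (k+1) a_{k+1} - k a_k + n a_k = 0, i.e. (k+1)^2 a_{k+1} = (k - n) a_k = (k - 10) a_k. The right side vanishes at k = 10, so the series terminates at degree 10.
Standard normalization L_n(0) = 1 gives a_0 = 1. Work upward with a_{k+1} = (k - 10) a_k / (k+1)^2:
  a_1 = (0 - 10)(1) / 1^2 = -10/1 = -10
  a_2 = (1 - 10)(-10) / 2^2 = 90/4 = 45/2
  a_3 = (2 - 10)(45/2) / 3^2 = -180/9 = -20
  a_4 = (3 - 10)(-20) / 4^2 = 140/16 = 35/4
  a_5 = (4 - 10)(35/4) / 5^2 = (-105/2)/25 = -21/10
  a_6 = (5 - 10)(-21/10) / 6^2 = (21/2)/36 = 7/24
  a_7 = (6 - 10)(7/24) / 7^2 = (-7/6)/49 = -1/42
  a_8 = (7 - 10)(-1/42) / 8^2 = (1/14)/64 = 1/896
  a_9 = (8 - 10)(1/896) / 9^2 = (-1/448)/81 = -1/36288
  a_10 = (9 - 10)(-1/36288) / 10^2 = (1/36288)/100 = 1/3628800
Hence L_10(x) = x^10/3628800 - x^9/36288 + x^8/896 - x^7/42 + 7 x^6/24 - 21 x^5/10 + 35 x^4/4 - 20 x^3 + 45 x^2/2 - 10 x + 1.

L_10(x); series = x^10/3628800 - x^9/36288 + x^8/896 - x^7/42 + 7 x^6/24 - 21 x^5/10 + 35 x^4/4 - 20 x^3 + 45 x^2/2 - 10 x + 1


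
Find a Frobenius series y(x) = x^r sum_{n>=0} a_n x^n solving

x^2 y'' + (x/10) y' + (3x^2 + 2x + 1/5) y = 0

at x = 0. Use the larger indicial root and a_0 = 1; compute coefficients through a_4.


Write in Frobenius form y'' + (p(x)/x) y' + (q(x)/x^2) y = 0:
  p(x) = 1/10,  q(x) = 3x^2 + 2x + 1/5.
Indicial equation: r(r-1) + (1/10) r + (1/5) = 0 -> roots r_1 = 1/2, r_2 = 2/5.
Take r = r_1 = 1/2. Let y(x) = x^r sum_{n>=0} a_n x^n with a_0 = 1.
Substitute y = x^r sum a_n x^n and match x^{r+n}. The recurrence is
  D(n) a_n + 2 a_{n-1} + 3 a_{n-2} = 0,  where D(n) = (r+n)(r+n-1) + (1/10)(r+n) + (1/5).
  a_n = [-2 a_{n-1} - 3 a_{n-2}] / D(n).
Since the indicial polynomial factors as (r - r_1)(r - r_2), D(n) = (r_1 + n - r_1)(r_1 + n - r_2) = n(n + 1/10).
Evaluating step by step (a_0 = 1):
  n = 1: D(1) = 1(1 + 1/10) = 11/10; numerator = -2(1) = -2; a_1 = (-2)/(11/10) = -20/11
  n = 2: D(2) = 2(2 + 1/10) = 21/5; numerator = -2(-20/11) - 3(1) = 7/11; a_2 = (7/11)/(21/5) = 5/33
  n = 3: D(3) = 3(3 + 1/10) = 93/10; numerator = -2(5/33) - 3(-20/11) = 170/33; a_3 = (170/33)/(93/10) = 1700/3069
  n = 4: D(4) = 4(4 + 1/10) = 82/5; numerator = -2(1700/3069) - 3(5/33) = -4795/3069; a_4 = (-4795/3069)/(82/5) = -23975/251658

r = 1/2; a_0 = 1; a_1 = -20/11; a_2 = 5/33; a_3 = 1700/3069; a_4 = -23975/251658


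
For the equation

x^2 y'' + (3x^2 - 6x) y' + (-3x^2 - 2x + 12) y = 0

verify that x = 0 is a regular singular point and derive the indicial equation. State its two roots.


Divide by x^2 to reach normal form y'' + P_1(x) y' + P_2(x) y = 0 with P_1(x) = 3 - 6/x and P_2(x) = -3 - 2/x + 12/x^2.
x = 0 is a singular point because the y'-coefficient 3 - 6/x has a pole at x = 0 and the y-coefficient -3 - 2/x + 12/x^2 has a pole at x = 0.
It is a regular singular point because x P_1(x) = p(x) = 3x - 6 and x^2 P_2(x) = q(x) = -3x^2 - 2x + 12 are polynomials, hence analytic at x = 0.
p(0) = -6,  q(0) = 12.
Indicial equation: r(r-1) + p(0) r + q(0) = 0, i.e. r^2 + (p(0) - 1) r + q(0) = 0, i.e. r^2 - 7 r + 12 = 0.
Discriminant: (-7)^2 - 4(12) = 1, so r = (7 ± 1)/2.
Solving: r_1 = 4, r_2 = 3.

indicial: r^2 - 7 r + 12 = 0; roots r_1 = 4, r_2 = 3


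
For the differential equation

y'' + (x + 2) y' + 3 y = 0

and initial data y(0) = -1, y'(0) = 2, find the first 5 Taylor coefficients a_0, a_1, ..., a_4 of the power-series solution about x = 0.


Ansatz: y(x) = sum_{n>=0} a_n x^n, so y'(x) = sum_{n>=1} n a_n x^(n-1) and y''(x) = sum_{n>=2} n(n-1) a_n x^(n-2).
Substitute into P(x) y'' + Q(x) y' + R(x) y = 0 with P(x) = 1, Q(x) = x + 2, R(x) = 3, and match powers of x.
Initial conditions: a_0 = -1, a_1 = 2.
Setting the coefficient of each power of x to zero and solving order by order (substituting the coefficients already found):
  x^0: 2 a_2 + 2 a_1 + 3 a_0 = 0  ->  2 a_2 = -2 a_1 - 3 a_0 = -1  ->  a_2 = -1/2
  x^1: 6 a_3 + 4 a_2 + 4 a_1 = 0  ->  6 a_3 = -4 a_2 - 4 a_1 = -6  ->  a_3 = -1
  x^2: 12 a_4 + 6 a_3 + 5 a_2 = 0  ->  12 a_4 = -6 a_3 - 5 a_2 = 17/2  ->  a_4 = 17/24
Truncated series: y(x) = -1 + 2 x - (1/2) x^2 - x^3 + (17/24) x^4 + O(x^5).

a_0 = -1; a_1 = 2; a_2 = -1/2; a_3 = -1; a_4 = 17/24


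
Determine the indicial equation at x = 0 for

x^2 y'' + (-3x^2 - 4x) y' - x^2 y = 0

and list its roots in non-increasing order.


Divide by x^2 to reach normal form y'' + P_1(x) y' + P_2(x) y = 0 with P_1(x) = -3 - 4/x and P_2(x) = -1.
x = 0 is a singular point because the y'-coefficient -3 - 4/x has a pole at x = 0.
It is a regular singular point because x P_1(x) = p(x) = -3x - 4 and x^2 P_2(x) = q(x) = -x^2 are polynomials, hence analytic at x = 0.
p(0) = -4,  q(0) = 0.
Indicial equation: r(r-1) + p(0) r + q(0) = 0, i.e. r^2 + (p(0) - 1) r + q(0) = 0, i.e. r^2 - 5 r = 0.
Discriminant: (-5)^2 - 4(0) = 25, so r = (5 ± 5)/2.
Solving: r_1 = 5, r_2 = 0.

indicial: r^2 - 5 r = 0; roots r_1 = 5, r_2 = 0


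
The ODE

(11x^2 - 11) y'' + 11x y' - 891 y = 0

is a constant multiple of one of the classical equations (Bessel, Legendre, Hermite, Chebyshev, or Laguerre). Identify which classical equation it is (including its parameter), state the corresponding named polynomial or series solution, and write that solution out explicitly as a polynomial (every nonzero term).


All three coefficients share the factor -11; dividing through by -11 gives  (1 - x^2) y'' - x y' + 81 y = 0.
This matches the Chebyshev equation (1 - x^2) y'' - x y' + n^2 y = 0 (note the -x y' term, not -2x y') with n^2 = 81, so n = 9; the polynomial solution is T_9(x).
With y = sum_k a_k x^k, matching x^k gives (k+2)(k+1) a_{k+2} = (k^2 - n^2) a_k = (k - 9)(k + 9) a_k. The right side vanishes at k = 9, so the series with the parity of 9 terminates at degree 9.
Standard normalization: leading coefficient of T_n is 2^(n-1), so a_9 = 2^8 = 256. Work downward with a_k = (k+1)(k+2) a_{k+2} / ((k - 9)(k + 9)):
  a_7 = (8)(9)(256) / ((7 - 9)(7 + 9)) = 18432/(-32) = -576
  a_5 = (6)(7)(-576) / ((5 - 9)(5 + 9)) = -24192/(-56) = 432
  a_3 = (4)(5)(432) / ((3 - 9)(3 + 9)) = 8640/(-72) = -120
  a_1 = (2)(3)(-120) / ((1 - 9)(1 + 9)) = -720/(-80) = 9
Hence T_9(x) = 256 x^9 - 576 x^7 + 432 x^5 - 120 x^3 + 9 x.

T_9(x); series = 256 x^9 - 576 x^7 + 432 x^5 - 120 x^3 + 9 x


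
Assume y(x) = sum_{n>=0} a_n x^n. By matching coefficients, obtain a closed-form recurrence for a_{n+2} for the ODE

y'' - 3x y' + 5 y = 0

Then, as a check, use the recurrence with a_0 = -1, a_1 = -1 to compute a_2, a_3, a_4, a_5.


Substitute y = sum_n a_n x^n.
y''(x) has coefficient (n+2)(n+1) a_{n+2} at x^n;
-3 x y'(x) has coefficient -3 n a_n at x^n (shift);
5 y(x) has coefficient 5 a_n at x^n.
Matching x^n: (n+2)(n+1) a_{n+2} + (-3n + 5) a_n = 0.
Thus a_{n+2} = (3n - 5) / ((n+1)(n+2)) * a_n.

Check with a_0 = -1, a_1 = -1 (apply the recurrence for n = 0, 1, 2, 3): a_0 = -1, a_1 = -1, a_2 = 5/2, a_3 = 1/3, a_4 = 5/24, a_5 = 1/15.

a_(n+2) = (3n - 5) / ((n+1)(n+2)) * a_n; check: a_0 = -1, a_1 = -1, a_2 = 5/2, a_3 = 1/3, a_4 = 5/24, a_5 = 1/15


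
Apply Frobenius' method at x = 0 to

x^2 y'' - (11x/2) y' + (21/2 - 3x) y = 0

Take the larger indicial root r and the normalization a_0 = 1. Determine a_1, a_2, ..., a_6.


Write in Frobenius form y'' + (p(x)/x) y' + (q(x)/x^2) y = 0:
  p(x) = -11/2,  q(x) = 21/2 - 3x.
Indicial equation: r(r-1) + (-11/2) r + (21/2) = 0 -> roots r_1 = 7/2, r_2 = 3.
Take r = r_1 = 7/2. Let y(x) = x^r sum_{n>=0} a_n x^n with a_0 = 1.
Substitute y = x^r sum a_n x^n and match x^{r+n}. The recurrence is
  D(n) a_n - 3 a_{n-1} = 0,  where D(n) = (r+n)(r+n-1) + (-11/2)(r+n) + (21/2).
  a_n = 3 / D(n) * a_{n-1}.
Since the indicial polynomial factors as (r - r_1)(r - r_2), D(n) = (r_1 + n - r_1)(r_1 + n - r_2) = n(n + 1/2).
Evaluating step by step (a_0 = 1):
  n = 1: D(1) = 1(1 + 1/2) = 3/2; numerator = 3(1) = 3; a_1 = (3)/(3/2) = 2
  n = 2: D(2) = 2(2 + 1/2) = 5; numerator = 3(2) = 6; a_2 = (6)/(5) = 6/5
  n = 3: D(3) = 3(3 + 1/2) = 21/2; numerator = 3(6/5) = 18/5; a_3 = (18/5)/(21/2) = 12/35
  n = 4: D(4) = 4(4 + 1/2) = 18; numerator = 3(12/35) = 36/35; a_4 = (36/35)/(18) = 2/35
  n = 5: D(5) = 5(5 + 1/2) = 55/2; numerator = 3(2/35) = 6/35; a_5 = (6/35)/(55/2) = 12/1925
  n = 6: D(6) = 6(6 + 1/2) = 39; numerator = 3(12/1925) = 36/1925; a_6 = (36/1925)/(39) = 12/25025

r = 7/2; a_0 = 1; a_1 = 2; a_2 = 6/5; a_3 = 12/35; a_4 = 2/35; a_5 = 12/1925; a_6 = 12/25025


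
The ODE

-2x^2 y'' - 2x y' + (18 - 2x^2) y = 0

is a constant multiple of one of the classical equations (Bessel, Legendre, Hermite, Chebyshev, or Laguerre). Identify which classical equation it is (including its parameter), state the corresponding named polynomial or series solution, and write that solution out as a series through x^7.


All three coefficients share the factor -2; dividing through by -2 gives  x^2 y'' + x y' + (x^2 - 9) y = 0.
This matches the Bessel equation x^2 y'' + x y' + (x^2 - nu^2) y = 0 with nu^2 = 9, so nu = 3; the solution bounded at x = 0 is J_3(x).
Frobenius at x = 0: indicial roots ±nu; for r = nu the recurrence k(k + 2nu) c_k = -c_{k-2} gives the standard series J_nu(x) = sum_{k>=0} (-1)^k / (k! (k+nu)!) (x/2)^(2k+nu). Evaluate the first 3 terms:
  k = 0: (-1)^0 / (0! * 3! * 2^3) x^3 = 1/(1*6*8) x^3 = (1/48) x^3
  k = 1: (-1)^1 / (1! * 4! * 2^5) x^5 = -1/(1*24*32) x^5 = (-1/768) x^5
  k = 2: (-1)^2 / (2! * 5! * 2^7) x^7 = 1/(2*120*128) x^7 = (1/30720) x^7
Hence J_3(x) = x^7/30720 - x^5/768 + x^3/48 + ....

J_3(x); series = x^7/30720 - x^5/768 + x^3/48


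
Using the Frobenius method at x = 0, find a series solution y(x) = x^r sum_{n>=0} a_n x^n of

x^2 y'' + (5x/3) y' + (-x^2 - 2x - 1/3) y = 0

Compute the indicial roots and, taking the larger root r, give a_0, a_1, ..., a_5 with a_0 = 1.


Write in Frobenius form y'' + (p(x)/x) y' + (q(x)/x^2) y = 0:
  p(x) = 5/3,  q(x) = -x^2 - 2x - 1/3.
Indicial equation: r(r-1) + (5/3) r + (-1/3) = 0 -> roots r_1 = 1/3, r_2 = -1.
Take r = r_1 = 1/3. Let y(x) = x^r sum_{n>=0} a_n x^n with a_0 = 1.
Substitute y = x^r sum a_n x^n and match x^{r+n}. The recurrence is
  D(n) a_n - 2 a_{n-1} - 1 a_{n-2} = 0,  where D(n) = (r+n)(r+n-1) + (5/3)(r+n) + (-1/3).
  a_n = [2 a_{n-1} + 1 a_{n-2}] / D(n).
Since the indicial polynomial factors as (r - r_1)(r - r_2), D(n) = (r_1 + n - r_1)(r_1 + n - r_2) = n(n + 4/3).
Evaluating step by step (a_0 = 1):
  n = 1: D(1) = 1(1 + 4/3) = 7/3; numerator = 2(1) = 2; a_1 = (2)/(7/3) = 6/7
  n = 2: D(2) = 2(2 + 4/3) = 20/3; numerator = 2(6/7) + 1(1) = 19/7; a_2 = (19/7)/(20/3) = 57/140
  n = 3: D(3) = 3(3 + 4/3) = 13; numerator = 2(57/140) + 1(6/7) = 117/70; a_3 = (117/70)/(13) = 9/70
  n = 4: D(4) = 4(4 + 4/3) = 64/3; numerator = 2(9/70) + 1(57/140) = 93/140; a_4 = (93/140)/(64/3) = 279/8960
  n = 5: D(5) = 5(5 + 4/3) = 95/3; numerator = 2(279/8960) + 1(9/70) = 171/896; a_5 = (171/896)/(95/3) = 27/4480

r = 1/3; a_0 = 1; a_1 = 6/7; a_2 = 57/140; a_3 = 9/70; a_4 = 279/8960; a_5 = 27/4480


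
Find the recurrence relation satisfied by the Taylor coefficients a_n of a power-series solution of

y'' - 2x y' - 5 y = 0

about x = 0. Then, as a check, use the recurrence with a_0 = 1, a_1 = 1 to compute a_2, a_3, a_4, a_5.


Substitute y = sum_n a_n x^n.
y''(x) has coefficient (n+2)(n+1) a_{n+2} at x^n;
-2 x y'(x) has coefficient -2 n a_n at x^n (shift);
-5 y(x) has coefficient -5 a_n at x^n.
Matching x^n: (n+2)(n+1) a_{n+2} + (-2n - 5) a_n = 0.
Thus a_{n+2} = (2n + 5) / ((n+1)(n+2)) * a_n.

Check with a_0 = 1, a_1 = 1 (apply the recurrence for n = 0, 1, 2, 3): a_0 = 1, a_1 = 1, a_2 = 5/2, a_3 = 7/6, a_4 = 15/8, a_5 = 77/120.

a_(n+2) = (2n + 5) / ((n+1)(n+2)) * a_n; check: a_0 = 1, a_1 = 1, a_2 = 5/2, a_3 = 7/6, a_4 = 15/8, a_5 = 77/120


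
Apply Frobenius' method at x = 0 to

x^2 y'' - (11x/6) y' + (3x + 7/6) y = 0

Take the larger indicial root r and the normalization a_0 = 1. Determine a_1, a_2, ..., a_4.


Write in Frobenius form y'' + (p(x)/x) y' + (q(x)/x^2) y = 0:
  p(x) = -11/6,  q(x) = 3x + 7/6.
Indicial equation: r(r-1) + (-11/6) r + (7/6) = 0 -> roots r_1 = 7/3, r_2 = 1/2.
Take r = r_1 = 7/3. Let y(x) = x^r sum_{n>=0} a_n x^n with a_0 = 1.
Substitute y = x^r sum a_n x^n and match x^{r+n}. The recurrence is
  D(n) a_n + 3 a_{n-1} = 0,  where D(n) = (r+n)(r+n-1) + (-11/6)(r+n) + (7/6).
  a_n = -3 / D(n) * a_{n-1}.
Since the indicial polynomial factors as (r - r_1)(r - r_2), D(n) = (r_1 + n - r_1)(r_1 + n - r_2) = n(n + 11/6).
Evaluating step by step (a_0 = 1):
  n = 1: D(1) = 1(1 + 11/6) = 17/6; numerator = -3(1) = -3; a_1 = (-3)/(17/6) = -18/17
  n = 2: D(2) = 2(2 + 11/6) = 23/3; numerator = -3(-18/17) = 54/17; a_2 = (54/17)/(23/3) = 162/391
  n = 3: D(3) = 3(3 + 11/6) = 29/2; numerator = -3(162/391) = -486/391; a_3 = (-486/391)/(29/2) = -972/11339
  n = 4: D(4) = 4(4 + 11/6) = 70/3; numerator = -3(-972/11339) = 2916/11339; a_4 = (2916/11339)/(70/3) = 4374/396865

r = 7/3; a_0 = 1; a_1 = -18/17; a_2 = 162/391; a_3 = -972/11339; a_4 = 4374/396865


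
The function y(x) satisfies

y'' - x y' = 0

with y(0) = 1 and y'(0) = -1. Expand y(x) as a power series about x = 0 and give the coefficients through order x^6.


Ansatz: y(x) = sum_{n>=0} a_n x^n, so y'(x) = sum_{n>=1} n a_n x^(n-1) and y''(x) = sum_{n>=2} n(n-1) a_n x^(n-2).
Substitute into P(x) y'' + Q(x) y' + R(x) y = 0 with P(x) = 1, Q(x) = -x, R(x) = 0, and match powers of x.
Initial conditions: a_0 = 1, a_1 = -1.
Setting the coefficient of each power of x to zero and solving order by order (substituting the coefficients already found):
  x^0: 2 a_2 = 0  ->  a_2 = 0
  x^1: 6 a_3 - a_1 = 0  ->  6 a_3 = a_1 = -1  ->  a_3 = -1/6
  x^2: 12 a_4 - 2 a_2 = 0  ->  12 a_4 = 2 a_2 = 0  ->  a_4 = 0
  x^3: 20 a_5 - 3 a_3 = 0  ->  20 a_5 = 3 a_3 = -1/2  ->  a_5 = -1/40
  x^4: 30 a_6 - 4 a_4 = 0  ->  30 a_6 = 4 a_4 = 0  ->  a_6 = 0
Truncated series: y(x) = 1 - x - (1/6) x^3 - (1/40) x^5 + O(x^7).

a_0 = 1; a_1 = -1; a_2 = 0; a_3 = -1/6; a_4 = 0; a_5 = -1/40; a_6 = 0
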